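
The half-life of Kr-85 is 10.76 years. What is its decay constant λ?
λ = ln(2)/t½ = 0.06442 year⁻¹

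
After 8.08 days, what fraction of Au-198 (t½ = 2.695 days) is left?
N/N₀ = (1/2)^(t/t½) = 0.1252 = 12.5%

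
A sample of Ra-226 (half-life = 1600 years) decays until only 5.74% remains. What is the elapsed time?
t = t½ × log₂(N₀/N) = 6596 years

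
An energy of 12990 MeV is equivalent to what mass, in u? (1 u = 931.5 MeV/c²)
m = E/c² = 13.95 u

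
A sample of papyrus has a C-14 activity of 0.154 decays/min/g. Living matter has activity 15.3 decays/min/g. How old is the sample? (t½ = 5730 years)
Age = t½ × log₂(A₀/A) = 38020 years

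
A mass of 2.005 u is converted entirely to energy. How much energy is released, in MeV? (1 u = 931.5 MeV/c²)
E = mc² = 1868 MeV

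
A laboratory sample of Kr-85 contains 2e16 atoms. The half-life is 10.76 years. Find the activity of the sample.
A = λN = 1.288e15 decays/year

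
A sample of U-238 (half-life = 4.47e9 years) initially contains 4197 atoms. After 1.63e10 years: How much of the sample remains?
N = N₀(1/2)^(t/t½) = 335.1 atoms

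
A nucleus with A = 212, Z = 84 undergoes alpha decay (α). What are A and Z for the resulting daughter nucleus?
Daughter: A = 208, Z = 82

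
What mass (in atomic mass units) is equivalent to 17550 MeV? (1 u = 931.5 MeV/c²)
m = E/c² = 18.84 u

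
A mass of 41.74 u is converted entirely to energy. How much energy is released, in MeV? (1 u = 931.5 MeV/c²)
E = mc² = 38880 MeV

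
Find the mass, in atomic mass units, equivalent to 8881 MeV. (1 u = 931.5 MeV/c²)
m = E/c² = 9.534 u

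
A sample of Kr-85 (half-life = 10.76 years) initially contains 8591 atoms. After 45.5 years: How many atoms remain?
N = N₀(1/2)^(t/t½) = 458.2 atoms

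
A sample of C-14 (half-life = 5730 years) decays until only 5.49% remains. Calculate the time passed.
t = t½ × log₂(N₀/N) = 23990 years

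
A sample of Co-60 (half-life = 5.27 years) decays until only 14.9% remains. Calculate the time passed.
t = t½ × log₂(N₀/N) = 14.47 years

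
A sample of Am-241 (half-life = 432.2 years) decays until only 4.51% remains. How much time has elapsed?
t = t½ × log₂(N₀/N) = 1932 years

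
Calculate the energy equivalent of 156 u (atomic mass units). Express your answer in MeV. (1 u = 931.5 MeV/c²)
E = mc² = 1.453e5 MeV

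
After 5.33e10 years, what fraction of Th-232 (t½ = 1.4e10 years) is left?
N/N₀ = (1/2)^(t/t½) = 0.07144 = 7.14%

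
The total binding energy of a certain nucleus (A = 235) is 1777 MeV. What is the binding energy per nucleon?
B.E./A = 1777/235 = 7.562 MeV/nucleon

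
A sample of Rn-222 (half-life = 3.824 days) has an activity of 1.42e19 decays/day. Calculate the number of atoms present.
N = A/λ = 7.834e19 atoms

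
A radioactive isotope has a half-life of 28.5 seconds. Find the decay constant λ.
λ = ln(2)/t½ = 0.02432 second⁻¹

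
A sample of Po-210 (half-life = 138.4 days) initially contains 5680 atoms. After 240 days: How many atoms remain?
N = N₀(1/2)^(t/t½) = 1707 atoms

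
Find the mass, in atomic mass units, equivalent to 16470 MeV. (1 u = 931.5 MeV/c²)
m = E/c² = 17.68 u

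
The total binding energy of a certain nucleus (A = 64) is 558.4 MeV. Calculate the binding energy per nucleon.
B.E./A = 558.4/64 = 8.725 MeV/nucleon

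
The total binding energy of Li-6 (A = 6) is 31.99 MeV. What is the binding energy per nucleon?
B.E./A = 31.99/6 = 5.332 MeV/nucleon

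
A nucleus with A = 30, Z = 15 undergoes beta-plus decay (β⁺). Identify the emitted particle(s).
β⁺: positron (e⁺) + neutrino (νₑ)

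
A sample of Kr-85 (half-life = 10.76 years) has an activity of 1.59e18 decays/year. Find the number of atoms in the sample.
N = A/λ = 2.468e19 atoms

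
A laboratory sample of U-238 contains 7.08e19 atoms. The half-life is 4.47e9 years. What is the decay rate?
A = λN = 1.098e10 decays/year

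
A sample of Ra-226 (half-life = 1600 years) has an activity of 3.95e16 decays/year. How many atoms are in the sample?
N = A/λ = 9.118e19 atoms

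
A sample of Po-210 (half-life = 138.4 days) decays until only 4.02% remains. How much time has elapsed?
t = t½ × log₂(N₀/N) = 641.7 days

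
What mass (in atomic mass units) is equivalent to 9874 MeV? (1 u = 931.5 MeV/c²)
m = E/c² = 10.6 u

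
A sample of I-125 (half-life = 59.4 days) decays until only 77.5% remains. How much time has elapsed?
t = t½ × log₂(N₀/N) = 21.84 days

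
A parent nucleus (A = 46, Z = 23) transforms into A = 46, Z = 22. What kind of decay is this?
ΔA = 0, ΔZ = -1 ⇒ beta-plus decay (β⁺) or electron capture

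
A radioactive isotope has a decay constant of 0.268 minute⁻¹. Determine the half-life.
t½ = ln(2)/λ = 2.586 minutes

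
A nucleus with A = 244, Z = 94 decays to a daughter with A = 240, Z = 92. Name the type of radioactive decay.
ΔA = -4, ΔZ = -2 ⇒ alpha decay (α)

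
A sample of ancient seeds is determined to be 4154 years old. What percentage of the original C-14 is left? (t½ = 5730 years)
N/N₀ = (1/2)^(t/t½) = 0.605 = 60.5%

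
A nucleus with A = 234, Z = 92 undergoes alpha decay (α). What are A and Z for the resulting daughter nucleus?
Daughter: A = 230, Z = 90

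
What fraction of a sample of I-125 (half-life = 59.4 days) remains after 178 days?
N/N₀ = (1/2)^(t/t½) = 0.1253 = 12.5%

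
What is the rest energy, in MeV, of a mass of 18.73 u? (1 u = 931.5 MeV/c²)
E = mc² = 17450 MeV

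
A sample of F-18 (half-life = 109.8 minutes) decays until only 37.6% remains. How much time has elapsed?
t = t½ × log₂(N₀/N) = 154.9 minutes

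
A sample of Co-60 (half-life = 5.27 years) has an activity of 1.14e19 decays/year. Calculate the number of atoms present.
N = A/λ = 8.667e19 atoms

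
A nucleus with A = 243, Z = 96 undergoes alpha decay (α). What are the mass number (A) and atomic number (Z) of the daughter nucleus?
Daughter: A = 239, Z = 94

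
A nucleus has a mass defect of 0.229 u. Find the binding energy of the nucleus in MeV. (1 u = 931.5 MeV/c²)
B.E. = Δm × 931.5 = 213.3 MeV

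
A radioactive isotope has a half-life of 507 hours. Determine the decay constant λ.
λ = ln(2)/t½ = 0.001367 hour⁻¹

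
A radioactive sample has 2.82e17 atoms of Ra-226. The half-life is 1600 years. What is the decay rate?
A = λN = 1.222e14 decays/year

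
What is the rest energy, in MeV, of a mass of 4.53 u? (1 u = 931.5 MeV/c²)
E = mc² = 4220 MeV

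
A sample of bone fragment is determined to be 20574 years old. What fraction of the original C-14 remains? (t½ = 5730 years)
N/N₀ = (1/2)^(t/t½) = 0.08301 = 8.3%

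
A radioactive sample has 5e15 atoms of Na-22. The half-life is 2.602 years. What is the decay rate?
A = λN = 1.332e15 decays/year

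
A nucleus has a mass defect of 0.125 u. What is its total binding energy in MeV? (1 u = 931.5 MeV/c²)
B.E. = Δm × 931.5 = 116.4 MeV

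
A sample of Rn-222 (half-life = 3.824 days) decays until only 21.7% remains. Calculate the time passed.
t = t½ × log₂(N₀/N) = 8.429 days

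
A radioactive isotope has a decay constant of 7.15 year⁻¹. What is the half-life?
t½ = ln(2)/λ = 0.09694 years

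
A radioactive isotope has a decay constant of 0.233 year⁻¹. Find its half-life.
t½ = ln(2)/λ = 2.975 years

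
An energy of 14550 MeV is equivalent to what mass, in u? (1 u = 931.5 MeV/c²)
m = E/c² = 15.62 u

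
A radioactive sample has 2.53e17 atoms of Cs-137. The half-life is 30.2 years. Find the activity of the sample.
A = λN = 5.807e15 decays/year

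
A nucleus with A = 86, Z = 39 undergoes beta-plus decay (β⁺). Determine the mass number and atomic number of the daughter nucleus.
Daughter: A = 86, Z = 38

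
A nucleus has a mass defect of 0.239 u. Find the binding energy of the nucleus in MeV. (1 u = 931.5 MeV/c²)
B.E. = Δm × 931.5 = 222.6 MeV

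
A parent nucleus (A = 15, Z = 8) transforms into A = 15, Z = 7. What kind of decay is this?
ΔA = 0, ΔZ = -1 ⇒ beta-plus decay (β⁺) or electron capture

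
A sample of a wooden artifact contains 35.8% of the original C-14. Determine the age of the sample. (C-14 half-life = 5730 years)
Age = t½ × log₂(1/ratio) = 8492 years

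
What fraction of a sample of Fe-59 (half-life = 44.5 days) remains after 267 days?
N/N₀ = (1/2)^(t/t½) = 0.01562 = 1.56%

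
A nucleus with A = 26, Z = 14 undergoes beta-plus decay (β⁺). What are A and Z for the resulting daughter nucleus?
Daughter: A = 26, Z = 13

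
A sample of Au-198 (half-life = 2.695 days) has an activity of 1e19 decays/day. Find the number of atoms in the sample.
N = A/λ = 3.888e19 atoms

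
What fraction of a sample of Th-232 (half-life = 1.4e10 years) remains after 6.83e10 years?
N/N₀ = (1/2)^(t/t½) = 0.03399 = 3.4%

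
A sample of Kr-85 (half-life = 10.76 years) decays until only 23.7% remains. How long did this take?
t = t½ × log₂(N₀/N) = 22.35 years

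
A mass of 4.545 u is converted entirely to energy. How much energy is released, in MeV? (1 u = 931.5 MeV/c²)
E = mc² = 4234 MeV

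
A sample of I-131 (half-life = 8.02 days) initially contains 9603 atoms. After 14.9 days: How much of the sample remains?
N = N₀(1/2)^(t/t½) = 2649 atoms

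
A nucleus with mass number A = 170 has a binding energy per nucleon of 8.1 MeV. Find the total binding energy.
B.E. = 8.1 × 170 = 1377 MeV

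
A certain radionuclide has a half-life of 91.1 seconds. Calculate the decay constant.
λ = ln(2)/t½ = 0.007609 second⁻¹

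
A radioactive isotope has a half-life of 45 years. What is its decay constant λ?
λ = ln(2)/t½ = 0.0154 year⁻¹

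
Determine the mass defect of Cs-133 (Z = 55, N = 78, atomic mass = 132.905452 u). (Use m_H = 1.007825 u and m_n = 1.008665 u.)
Δm = Z·m_H + N·m_n − M = 1.201 u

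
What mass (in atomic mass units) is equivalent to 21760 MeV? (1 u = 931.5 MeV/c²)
m = E/c² = 23.36 u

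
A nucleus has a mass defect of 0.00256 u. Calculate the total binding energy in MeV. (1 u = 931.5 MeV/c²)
B.E. = Δm × 931.5 = 2.385 MeV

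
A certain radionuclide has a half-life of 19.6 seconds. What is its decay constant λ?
λ = ln(2)/t½ = 0.03536 second⁻¹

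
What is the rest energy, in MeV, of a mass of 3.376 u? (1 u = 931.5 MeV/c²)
E = mc² = 3145 MeV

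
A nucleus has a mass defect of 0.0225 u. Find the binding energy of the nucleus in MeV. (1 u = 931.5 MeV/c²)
B.E. = Δm × 931.5 = 20.96 MeV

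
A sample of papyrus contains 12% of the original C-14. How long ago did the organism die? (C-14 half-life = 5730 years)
Age = t½ × log₂(1/ratio) = 17530 years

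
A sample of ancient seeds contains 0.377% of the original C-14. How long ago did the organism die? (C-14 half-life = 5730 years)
Age = t½ × log₂(1/ratio) = 46130 years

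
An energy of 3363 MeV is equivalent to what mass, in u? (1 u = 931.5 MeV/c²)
m = E/c² = 3.61 u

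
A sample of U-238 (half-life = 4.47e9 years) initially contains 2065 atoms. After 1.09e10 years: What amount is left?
N = N₀(1/2)^(t/t½) = 380.9 atoms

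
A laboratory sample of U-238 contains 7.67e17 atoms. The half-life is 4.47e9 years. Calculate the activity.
A = λN = 1.189e8 decays/year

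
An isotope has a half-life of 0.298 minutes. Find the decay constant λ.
λ = ln(2)/t½ = 2.326 minute⁻¹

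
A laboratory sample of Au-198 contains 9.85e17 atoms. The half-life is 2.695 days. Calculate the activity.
A = λN = 2.533e17 decays/day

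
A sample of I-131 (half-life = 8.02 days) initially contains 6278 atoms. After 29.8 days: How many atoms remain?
N = N₀(1/2)^(t/t½) = 477.8 atoms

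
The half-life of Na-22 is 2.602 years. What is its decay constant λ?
λ = ln(2)/t½ = 0.2664 year⁻¹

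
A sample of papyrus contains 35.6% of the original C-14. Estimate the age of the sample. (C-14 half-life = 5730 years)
Age = t½ × log₂(1/ratio) = 8538 years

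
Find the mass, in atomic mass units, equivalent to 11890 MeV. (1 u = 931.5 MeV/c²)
m = E/c² = 12.76 u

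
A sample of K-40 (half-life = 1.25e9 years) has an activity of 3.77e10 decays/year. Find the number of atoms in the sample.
N = A/λ = 6.799e19 atoms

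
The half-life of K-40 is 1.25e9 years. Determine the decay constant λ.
λ = ln(2)/t½ = 5.545e-10 year⁻¹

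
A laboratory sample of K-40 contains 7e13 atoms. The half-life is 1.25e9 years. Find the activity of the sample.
A = λN = 38820 decays/year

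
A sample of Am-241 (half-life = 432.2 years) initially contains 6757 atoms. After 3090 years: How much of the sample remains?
N = N₀(1/2)^(t/t½) = 47.59 atoms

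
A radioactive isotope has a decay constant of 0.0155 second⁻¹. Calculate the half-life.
t½ = ln(2)/λ = 44.72 seconds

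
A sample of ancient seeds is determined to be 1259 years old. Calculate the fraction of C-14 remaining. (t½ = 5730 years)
N/N₀ = (1/2)^(t/t½) = 0.8587 = 85.9%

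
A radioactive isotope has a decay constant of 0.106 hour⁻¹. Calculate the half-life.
t½ = ln(2)/λ = 6.539 hours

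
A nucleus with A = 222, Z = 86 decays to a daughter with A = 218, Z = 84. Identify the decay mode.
ΔA = -4, ΔZ = -2 ⇒ alpha decay (α)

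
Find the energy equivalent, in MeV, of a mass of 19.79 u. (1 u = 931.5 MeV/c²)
E = mc² = 18430 MeV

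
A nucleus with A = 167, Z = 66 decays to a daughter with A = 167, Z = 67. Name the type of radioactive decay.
ΔA = 0, ΔZ = +1 ⇒ beta-minus decay (β⁻)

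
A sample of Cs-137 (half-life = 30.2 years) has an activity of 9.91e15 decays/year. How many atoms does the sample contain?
N = A/λ = 4.318e17 atoms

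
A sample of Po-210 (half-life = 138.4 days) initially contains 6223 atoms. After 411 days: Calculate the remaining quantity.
N = N₀(1/2)^(t/t½) = 794.4 atoms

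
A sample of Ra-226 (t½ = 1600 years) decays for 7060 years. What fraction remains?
N/N₀ = (1/2)^(t/t½) = 0.04696 = 4.7%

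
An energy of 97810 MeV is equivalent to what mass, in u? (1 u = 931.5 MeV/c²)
m = E/c² = 105 u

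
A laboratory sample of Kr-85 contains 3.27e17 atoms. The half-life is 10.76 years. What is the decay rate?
A = λN = 2.106e16 decays/year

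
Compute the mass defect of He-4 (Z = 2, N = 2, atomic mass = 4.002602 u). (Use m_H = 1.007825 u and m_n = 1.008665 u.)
Δm = Z·m_H + N·m_n − M = 0.03038 u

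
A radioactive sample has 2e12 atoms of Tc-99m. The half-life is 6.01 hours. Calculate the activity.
A = λN = 2.307e11 decays/hour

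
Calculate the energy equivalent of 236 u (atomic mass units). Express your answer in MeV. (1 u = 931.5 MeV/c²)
E = mc² = 2.198e5 MeV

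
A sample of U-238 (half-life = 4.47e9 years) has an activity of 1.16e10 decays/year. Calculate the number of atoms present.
N = A/λ = 7.481e19 atoms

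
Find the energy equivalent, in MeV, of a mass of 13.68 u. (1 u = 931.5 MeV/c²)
E = mc² = 12740 MeV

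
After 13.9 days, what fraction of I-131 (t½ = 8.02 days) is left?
N/N₀ = (1/2)^(t/t½) = 0.3008 = 30.1%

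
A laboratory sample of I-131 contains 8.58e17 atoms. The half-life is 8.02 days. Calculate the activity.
A = λN = 7.415e16 decays/day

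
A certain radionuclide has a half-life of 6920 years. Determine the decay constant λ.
λ = ln(2)/t½ = 1.002e-4 year⁻¹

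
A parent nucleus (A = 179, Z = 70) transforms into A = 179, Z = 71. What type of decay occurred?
ΔA = 0, ΔZ = +1 ⇒ beta-minus decay (β⁻)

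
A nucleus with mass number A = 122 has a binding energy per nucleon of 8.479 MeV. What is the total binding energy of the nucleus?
B.E. = 8.479 × 122 = 1034 MeV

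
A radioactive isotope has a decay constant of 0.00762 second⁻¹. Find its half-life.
t½ = ln(2)/λ = 90.96 seconds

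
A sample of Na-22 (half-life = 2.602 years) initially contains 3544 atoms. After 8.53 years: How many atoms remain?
N = N₀(1/2)^(t/t½) = 365.3 atoms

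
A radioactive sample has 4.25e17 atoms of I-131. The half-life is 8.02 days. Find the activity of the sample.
A = λN = 3.673e16 decays/day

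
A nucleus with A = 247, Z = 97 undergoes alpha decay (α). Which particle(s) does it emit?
α particle = ⁴₂He (2 protons + 2 neutrons)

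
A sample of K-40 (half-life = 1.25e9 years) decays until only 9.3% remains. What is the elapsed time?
t = t½ × log₂(N₀/N) = 4.283e9 years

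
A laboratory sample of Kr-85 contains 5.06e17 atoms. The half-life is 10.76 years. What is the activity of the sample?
A = λN = 3.26e16 decays/year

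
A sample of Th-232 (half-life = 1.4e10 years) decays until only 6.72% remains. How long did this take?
t = t½ × log₂(N₀/N) = 5.454e10 years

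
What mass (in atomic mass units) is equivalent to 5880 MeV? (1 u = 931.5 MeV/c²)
m = E/c² = 6.312 u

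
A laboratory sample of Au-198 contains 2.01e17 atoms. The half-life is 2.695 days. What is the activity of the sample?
A = λN = 5.17e16 decays/day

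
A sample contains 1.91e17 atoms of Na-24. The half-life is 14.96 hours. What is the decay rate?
A = λN = 8.85e15 decays/hour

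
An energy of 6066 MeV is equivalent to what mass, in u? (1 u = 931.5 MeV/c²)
m = E/c² = 6.512 u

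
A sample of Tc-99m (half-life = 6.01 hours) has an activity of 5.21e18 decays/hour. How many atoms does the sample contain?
N = A/λ = 4.517e19 atoms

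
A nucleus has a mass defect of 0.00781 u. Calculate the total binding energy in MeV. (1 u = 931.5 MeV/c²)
B.E. = Δm × 931.5 = 7.275 MeV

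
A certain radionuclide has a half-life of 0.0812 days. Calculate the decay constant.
λ = ln(2)/t½ = 8.536 day⁻¹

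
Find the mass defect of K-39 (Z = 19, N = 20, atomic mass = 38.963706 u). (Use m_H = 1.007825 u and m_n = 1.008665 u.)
Δm = Z·m_H + N·m_n − M = 0.3583 u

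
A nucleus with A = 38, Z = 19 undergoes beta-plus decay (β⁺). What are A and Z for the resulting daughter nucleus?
Daughter: A = 38, Z = 18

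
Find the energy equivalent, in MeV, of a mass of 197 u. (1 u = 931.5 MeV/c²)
E = mc² = 1.835e5 MeV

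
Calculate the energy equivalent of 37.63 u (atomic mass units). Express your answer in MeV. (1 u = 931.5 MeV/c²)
E = mc² = 35050 MeV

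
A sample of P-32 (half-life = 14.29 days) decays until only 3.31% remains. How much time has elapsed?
t = t½ × log₂(N₀/N) = 70.26 days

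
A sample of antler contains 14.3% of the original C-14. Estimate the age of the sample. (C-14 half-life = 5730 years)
Age = t½ × log₂(1/ratio) = 16080 years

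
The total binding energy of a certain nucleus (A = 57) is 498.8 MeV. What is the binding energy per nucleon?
B.E./A = 498.8/57 = 8.751 MeV/nucleon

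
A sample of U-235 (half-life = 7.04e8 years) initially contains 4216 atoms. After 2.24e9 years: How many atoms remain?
N = N₀(1/2)^(t/t½) = 464.6 atoms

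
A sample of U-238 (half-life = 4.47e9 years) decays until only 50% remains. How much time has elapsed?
t = t½ × log₂(N₀/N) = 4.47e9 years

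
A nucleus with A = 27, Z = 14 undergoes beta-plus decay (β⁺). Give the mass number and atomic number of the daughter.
Daughter: A = 27, Z = 13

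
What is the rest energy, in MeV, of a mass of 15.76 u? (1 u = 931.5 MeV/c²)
E = mc² = 14680 MeV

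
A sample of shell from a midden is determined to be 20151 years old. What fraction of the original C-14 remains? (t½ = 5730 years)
N/N₀ = (1/2)^(t/t½) = 0.08737 = 8.74%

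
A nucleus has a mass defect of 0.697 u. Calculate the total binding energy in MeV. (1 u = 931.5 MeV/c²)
B.E. = Δm × 931.5 = 649.3 MeV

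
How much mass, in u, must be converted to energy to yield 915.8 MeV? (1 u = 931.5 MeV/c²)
m = E/c² = 0.9831 u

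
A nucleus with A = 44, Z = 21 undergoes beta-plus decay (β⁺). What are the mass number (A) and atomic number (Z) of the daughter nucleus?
Daughter: A = 44, Z = 20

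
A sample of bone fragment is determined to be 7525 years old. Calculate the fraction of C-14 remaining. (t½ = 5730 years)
N/N₀ = (1/2)^(t/t½) = 0.4024 = 40.2%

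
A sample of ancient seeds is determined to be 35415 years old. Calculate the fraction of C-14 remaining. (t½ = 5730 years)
N/N₀ = (1/2)^(t/t½) = 0.01379 = 1.38%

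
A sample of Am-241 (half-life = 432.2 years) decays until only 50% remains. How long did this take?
t = t½ × log₂(N₀/N) = 432.2 years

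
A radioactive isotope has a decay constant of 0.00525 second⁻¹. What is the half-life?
t½ = ln(2)/λ = 132 seconds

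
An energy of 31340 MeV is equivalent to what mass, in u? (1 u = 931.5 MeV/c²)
m = E/c² = 33.64 u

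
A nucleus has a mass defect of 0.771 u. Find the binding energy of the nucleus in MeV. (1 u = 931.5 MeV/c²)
B.E. = Δm × 931.5 = 718.2 MeV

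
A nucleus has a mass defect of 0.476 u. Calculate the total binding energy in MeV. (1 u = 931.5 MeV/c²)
B.E. = Δm × 931.5 = 443.4 MeV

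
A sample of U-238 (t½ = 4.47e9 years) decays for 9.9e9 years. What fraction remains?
N/N₀ = (1/2)^(t/t½) = 0.2154 = 21.5%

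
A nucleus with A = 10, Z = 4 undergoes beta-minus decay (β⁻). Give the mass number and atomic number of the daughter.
Daughter: A = 10, Z = 5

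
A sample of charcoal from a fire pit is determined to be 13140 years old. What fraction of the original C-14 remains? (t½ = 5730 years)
N/N₀ = (1/2)^(t/t½) = 0.204 = 20.4%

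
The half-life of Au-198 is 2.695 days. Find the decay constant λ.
λ = ln(2)/t½ = 0.2572 day⁻¹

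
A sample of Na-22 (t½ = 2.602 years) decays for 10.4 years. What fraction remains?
N/N₀ = (1/2)^(t/t½) = 0.06263 = 6.26%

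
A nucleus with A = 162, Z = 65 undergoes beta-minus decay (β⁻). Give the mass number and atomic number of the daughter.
Daughter: A = 162, Z = 66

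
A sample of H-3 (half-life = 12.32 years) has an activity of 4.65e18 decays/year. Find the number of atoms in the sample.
N = A/λ = 8.265e19 atoms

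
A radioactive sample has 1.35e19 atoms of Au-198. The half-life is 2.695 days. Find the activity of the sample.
A = λN = 3.472e18 decays/day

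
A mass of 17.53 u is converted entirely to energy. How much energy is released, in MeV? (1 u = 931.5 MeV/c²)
E = mc² = 16330 MeV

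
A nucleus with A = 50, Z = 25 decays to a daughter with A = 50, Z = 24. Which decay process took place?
ΔA = 0, ΔZ = -1 ⇒ beta-plus decay (β⁺) or electron capture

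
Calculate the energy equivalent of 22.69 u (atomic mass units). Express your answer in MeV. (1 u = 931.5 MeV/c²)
E = mc² = 21140 MeV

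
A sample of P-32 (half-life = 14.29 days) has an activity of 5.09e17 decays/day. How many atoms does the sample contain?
N = A/λ = 1.049e19 atoms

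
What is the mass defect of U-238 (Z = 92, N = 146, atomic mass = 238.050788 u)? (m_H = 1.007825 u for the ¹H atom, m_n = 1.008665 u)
Δm = Z·m_H + N·m_n − M = 1.934 u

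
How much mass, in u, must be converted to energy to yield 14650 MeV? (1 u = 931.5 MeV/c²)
m = E/c² = 15.73 u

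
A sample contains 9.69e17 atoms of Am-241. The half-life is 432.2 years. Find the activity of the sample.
A = λN = 1.554e15 decays/year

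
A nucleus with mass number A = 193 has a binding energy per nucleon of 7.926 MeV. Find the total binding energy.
B.E. = 7.926 × 193 = 1530 MeV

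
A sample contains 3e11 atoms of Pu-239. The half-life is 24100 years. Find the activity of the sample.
A = λN = 8.628e6 decays/year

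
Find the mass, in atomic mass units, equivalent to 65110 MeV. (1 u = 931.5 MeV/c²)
m = E/c² = 69.9 u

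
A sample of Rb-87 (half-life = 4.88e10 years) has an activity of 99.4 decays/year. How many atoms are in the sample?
N = A/λ = 6.998e12 atoms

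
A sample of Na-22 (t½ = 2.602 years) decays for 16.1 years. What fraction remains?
N/N₀ = (1/2)^(t/t½) = 0.01372 = 1.37%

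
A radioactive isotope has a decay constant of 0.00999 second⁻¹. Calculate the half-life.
t½ = ln(2)/λ = 69.38 seconds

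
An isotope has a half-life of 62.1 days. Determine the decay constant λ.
λ = ln(2)/t½ = 0.01116 day⁻¹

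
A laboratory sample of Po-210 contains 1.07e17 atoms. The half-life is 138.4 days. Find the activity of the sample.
A = λN = 5.359e14 decays/day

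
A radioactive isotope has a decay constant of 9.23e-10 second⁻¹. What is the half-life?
t½ = ln(2)/λ = 7.51e8 seconds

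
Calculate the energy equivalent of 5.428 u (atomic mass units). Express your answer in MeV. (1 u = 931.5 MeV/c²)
E = mc² = 5056 MeV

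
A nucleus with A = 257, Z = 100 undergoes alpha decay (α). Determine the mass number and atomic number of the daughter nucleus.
Daughter: A = 253, Z = 98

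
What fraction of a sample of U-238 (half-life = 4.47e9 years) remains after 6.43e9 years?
N/N₀ = (1/2)^(t/t½) = 0.369 = 36.9%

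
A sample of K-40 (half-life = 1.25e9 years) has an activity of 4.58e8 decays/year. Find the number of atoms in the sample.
N = A/λ = 8.259e17 atoms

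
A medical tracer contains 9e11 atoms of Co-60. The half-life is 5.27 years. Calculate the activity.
A = λN = 1.184e11 decays/year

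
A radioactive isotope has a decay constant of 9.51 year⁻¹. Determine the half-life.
t½ = ln(2)/λ = 0.07289 years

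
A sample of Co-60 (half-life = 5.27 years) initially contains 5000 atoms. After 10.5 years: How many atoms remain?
N = N₀(1/2)^(t/t½) = 1257 atoms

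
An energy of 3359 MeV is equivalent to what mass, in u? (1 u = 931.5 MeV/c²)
m = E/c² = 3.606 u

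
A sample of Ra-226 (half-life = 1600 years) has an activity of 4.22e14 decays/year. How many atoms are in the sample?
N = A/λ = 9.741e17 atoms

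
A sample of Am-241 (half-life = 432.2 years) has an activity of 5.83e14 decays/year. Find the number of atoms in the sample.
N = A/λ = 3.635e17 atoms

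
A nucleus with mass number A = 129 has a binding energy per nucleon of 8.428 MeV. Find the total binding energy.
B.E. = 8.428 × 129 = 1087 MeV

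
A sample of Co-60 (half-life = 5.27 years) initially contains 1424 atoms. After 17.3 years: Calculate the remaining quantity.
N = N₀(1/2)^(t/t½) = 146.3 atoms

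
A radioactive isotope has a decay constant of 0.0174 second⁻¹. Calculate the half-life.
t½ = ln(2)/λ = 39.84 seconds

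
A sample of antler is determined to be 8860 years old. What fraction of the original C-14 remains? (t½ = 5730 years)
N/N₀ = (1/2)^(t/t½) = 0.3424 = 34.2%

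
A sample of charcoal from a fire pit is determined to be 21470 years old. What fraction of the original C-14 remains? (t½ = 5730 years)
N/N₀ = (1/2)^(t/t½) = 0.07448 = 7.45%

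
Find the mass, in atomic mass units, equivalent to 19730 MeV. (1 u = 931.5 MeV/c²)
m = E/c² = 21.18 u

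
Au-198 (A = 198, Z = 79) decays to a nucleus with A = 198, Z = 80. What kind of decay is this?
ΔA = 0, ΔZ = +1 ⇒ beta-minus decay (β⁻)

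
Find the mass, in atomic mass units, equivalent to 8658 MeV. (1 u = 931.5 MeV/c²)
m = E/c² = 9.295 u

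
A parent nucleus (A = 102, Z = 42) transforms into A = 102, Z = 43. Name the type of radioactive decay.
ΔA = 0, ΔZ = +1 ⇒ beta-minus decay (β⁻)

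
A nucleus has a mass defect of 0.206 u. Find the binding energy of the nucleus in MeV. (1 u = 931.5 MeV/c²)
B.E. = Δm × 931.5 = 191.9 MeV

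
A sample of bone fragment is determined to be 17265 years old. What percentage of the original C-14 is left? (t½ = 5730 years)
N/N₀ = (1/2)^(t/t½) = 0.1239 = 12.4%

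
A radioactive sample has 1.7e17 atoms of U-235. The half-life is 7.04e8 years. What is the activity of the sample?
A = λN = 1.674e8 decays/year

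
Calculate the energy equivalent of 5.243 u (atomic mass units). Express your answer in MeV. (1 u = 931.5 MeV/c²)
E = mc² = 4884 MeV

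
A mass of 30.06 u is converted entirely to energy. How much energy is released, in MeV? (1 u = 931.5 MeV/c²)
E = mc² = 28000 MeV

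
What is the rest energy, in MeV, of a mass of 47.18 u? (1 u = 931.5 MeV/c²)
E = mc² = 43950 MeV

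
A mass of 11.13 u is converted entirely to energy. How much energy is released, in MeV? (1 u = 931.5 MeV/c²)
E = mc² = 10370 MeV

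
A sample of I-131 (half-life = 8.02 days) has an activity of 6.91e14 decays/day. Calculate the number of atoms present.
N = A/λ = 7.995e15 atoms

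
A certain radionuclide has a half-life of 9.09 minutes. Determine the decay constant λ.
λ = ln(2)/t½ = 0.07625 minute⁻¹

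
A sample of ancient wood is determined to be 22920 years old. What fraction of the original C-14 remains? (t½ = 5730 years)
N/N₀ = (1/2)^(t/t½) = 0.0625 = 6.25%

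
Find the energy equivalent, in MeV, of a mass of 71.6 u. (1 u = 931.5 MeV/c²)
E = mc² = 66700 MeV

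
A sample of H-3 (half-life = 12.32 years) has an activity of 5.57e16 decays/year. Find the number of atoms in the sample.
N = A/λ = 9.9e17 atoms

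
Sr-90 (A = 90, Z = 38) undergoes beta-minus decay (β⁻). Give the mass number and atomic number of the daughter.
Daughter: A = 90, Z = 39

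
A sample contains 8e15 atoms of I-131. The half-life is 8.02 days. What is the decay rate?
A = λN = 6.914e14 decays/day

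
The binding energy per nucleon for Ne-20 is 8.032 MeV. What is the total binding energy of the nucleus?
B.E. = 8.032 × 20 = 160.6 MeV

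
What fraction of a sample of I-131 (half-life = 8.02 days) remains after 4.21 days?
N/N₀ = (1/2)^(t/t½) = 0.695 = 69.5%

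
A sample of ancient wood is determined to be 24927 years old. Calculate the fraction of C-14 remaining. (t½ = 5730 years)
N/N₀ = (1/2)^(t/t½) = 0.04903 = 4.9%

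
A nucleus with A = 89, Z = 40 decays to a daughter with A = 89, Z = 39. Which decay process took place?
ΔA = 0, ΔZ = -1 ⇒ beta-plus decay (β⁺) or electron capture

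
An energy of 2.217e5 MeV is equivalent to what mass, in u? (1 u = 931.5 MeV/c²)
m = E/c² = 238 u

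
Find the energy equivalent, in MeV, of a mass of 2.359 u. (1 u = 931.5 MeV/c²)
E = mc² = 2197 MeV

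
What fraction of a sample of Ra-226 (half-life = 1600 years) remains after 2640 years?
N/N₀ = (1/2)^(t/t½) = 0.3186 = 31.9%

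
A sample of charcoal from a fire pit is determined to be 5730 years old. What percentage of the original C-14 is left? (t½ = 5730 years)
N/N₀ = (1/2)^(t/t½) = 0.5 = 50%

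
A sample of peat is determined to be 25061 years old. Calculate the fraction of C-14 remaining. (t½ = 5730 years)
N/N₀ = (1/2)^(t/t½) = 0.04824 = 4.82%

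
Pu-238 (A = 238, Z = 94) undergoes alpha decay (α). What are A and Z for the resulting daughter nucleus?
Daughter: A = 234, Z = 92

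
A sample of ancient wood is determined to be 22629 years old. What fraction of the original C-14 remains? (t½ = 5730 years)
N/N₀ = (1/2)^(t/t½) = 0.06474 = 6.47%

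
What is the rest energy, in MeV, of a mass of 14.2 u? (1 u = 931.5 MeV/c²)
E = mc² = 13230 MeV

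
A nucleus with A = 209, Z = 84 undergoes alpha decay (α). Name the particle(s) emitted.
α particle = ⁴₂He (2 protons + 2 neutrons)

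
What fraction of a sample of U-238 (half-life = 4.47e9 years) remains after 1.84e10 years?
N/N₀ = (1/2)^(t/t½) = 0.05766 = 5.77%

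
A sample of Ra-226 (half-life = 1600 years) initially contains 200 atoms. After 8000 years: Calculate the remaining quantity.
N = N₀(1/2)^(t/t½) = 6.25 atoms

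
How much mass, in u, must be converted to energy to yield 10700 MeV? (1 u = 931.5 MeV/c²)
m = E/c² = 11.49 u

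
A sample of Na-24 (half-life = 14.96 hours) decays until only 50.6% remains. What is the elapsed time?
t = t½ × log₂(N₀/N) = 14.7 hours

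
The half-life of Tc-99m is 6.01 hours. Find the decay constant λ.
λ = ln(2)/t½ = 0.1153 hour⁻¹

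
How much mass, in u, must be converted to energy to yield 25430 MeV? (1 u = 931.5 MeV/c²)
m = E/c² = 27.3 u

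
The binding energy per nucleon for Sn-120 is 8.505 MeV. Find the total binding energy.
B.E. = 8.505 × 120 = 1021 MeV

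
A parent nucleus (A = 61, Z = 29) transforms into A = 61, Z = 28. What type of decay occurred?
ΔA = 0, ΔZ = -1 ⇒ beta-plus decay (β⁺) or electron capture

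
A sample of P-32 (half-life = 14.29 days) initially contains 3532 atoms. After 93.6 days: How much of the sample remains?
N = N₀(1/2)^(t/t½) = 37.69 atoms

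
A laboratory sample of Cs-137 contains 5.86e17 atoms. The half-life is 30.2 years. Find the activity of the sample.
A = λN = 1.345e16 decays/year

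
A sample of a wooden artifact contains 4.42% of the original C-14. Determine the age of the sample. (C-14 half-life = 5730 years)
Age = t½ × log₂(1/ratio) = 25780 years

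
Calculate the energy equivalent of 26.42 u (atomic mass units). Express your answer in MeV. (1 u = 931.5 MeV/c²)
E = mc² = 24610 MeV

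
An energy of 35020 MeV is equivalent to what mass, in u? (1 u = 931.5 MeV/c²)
m = E/c² = 37.6 u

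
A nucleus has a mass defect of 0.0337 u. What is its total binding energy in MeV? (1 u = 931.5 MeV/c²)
B.E. = Δm × 931.5 = 31.39 MeV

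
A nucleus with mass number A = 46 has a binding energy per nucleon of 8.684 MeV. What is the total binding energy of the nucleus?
B.E. = 8.684 × 46 = 399.5 MeV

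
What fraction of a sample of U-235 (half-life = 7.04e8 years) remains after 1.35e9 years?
N/N₀ = (1/2)^(t/t½) = 0.2647 = 26.5%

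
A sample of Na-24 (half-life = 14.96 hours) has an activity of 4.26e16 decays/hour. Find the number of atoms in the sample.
N = A/λ = 9.194e17 atoms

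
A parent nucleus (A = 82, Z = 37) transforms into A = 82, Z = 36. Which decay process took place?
ΔA = 0, ΔZ = -1 ⇒ beta-plus decay (β⁺) or electron capture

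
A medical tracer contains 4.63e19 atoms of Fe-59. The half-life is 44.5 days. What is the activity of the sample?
A = λN = 7.212e17 decays/day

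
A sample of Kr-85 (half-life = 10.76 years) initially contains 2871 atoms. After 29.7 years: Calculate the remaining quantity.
N = N₀(1/2)^(t/t½) = 423.8 atoms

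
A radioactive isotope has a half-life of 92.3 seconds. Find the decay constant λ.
λ = ln(2)/t½ = 0.00751 second⁻¹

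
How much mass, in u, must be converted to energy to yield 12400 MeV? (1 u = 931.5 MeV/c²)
m = E/c² = 13.31 u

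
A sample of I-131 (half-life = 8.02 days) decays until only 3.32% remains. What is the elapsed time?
t = t½ × log₂(N₀/N) = 39.4 days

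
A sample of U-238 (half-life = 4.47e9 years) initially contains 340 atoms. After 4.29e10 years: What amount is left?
N = N₀(1/2)^(t/t½) = 0.4389 atoms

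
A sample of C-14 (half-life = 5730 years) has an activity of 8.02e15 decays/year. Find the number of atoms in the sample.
N = A/λ = 6.63e19 atoms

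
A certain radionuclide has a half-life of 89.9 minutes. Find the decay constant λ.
λ = ln(2)/t½ = 0.00771 minute⁻¹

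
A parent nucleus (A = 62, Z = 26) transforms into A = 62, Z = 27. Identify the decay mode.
ΔA = 0, ΔZ = +1 ⇒ beta-minus decay (β⁻)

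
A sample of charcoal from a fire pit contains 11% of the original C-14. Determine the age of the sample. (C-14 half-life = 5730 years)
Age = t½ × log₂(1/ratio) = 18250 years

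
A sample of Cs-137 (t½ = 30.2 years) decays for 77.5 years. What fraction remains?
N/N₀ = (1/2)^(t/t½) = 0.1688 = 16.9%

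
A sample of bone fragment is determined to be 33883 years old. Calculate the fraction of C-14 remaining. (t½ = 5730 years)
N/N₀ = (1/2)^(t/t½) = 0.01659 = 1.66%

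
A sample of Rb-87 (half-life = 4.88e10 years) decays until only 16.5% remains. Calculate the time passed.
t = t½ × log₂(N₀/N) = 1.269e11 years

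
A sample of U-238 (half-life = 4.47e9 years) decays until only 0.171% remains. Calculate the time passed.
t = t½ × log₂(N₀/N) = 4.109e10 years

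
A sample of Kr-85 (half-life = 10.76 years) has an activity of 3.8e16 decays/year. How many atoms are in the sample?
N = A/λ = 5.899e17 atoms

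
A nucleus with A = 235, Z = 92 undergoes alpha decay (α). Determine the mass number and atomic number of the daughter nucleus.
Daughter: A = 231, Z = 90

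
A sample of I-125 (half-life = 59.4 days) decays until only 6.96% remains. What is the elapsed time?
t = t½ × log₂(N₀/N) = 228.4 days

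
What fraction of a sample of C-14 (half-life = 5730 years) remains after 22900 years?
N/N₀ = (1/2)^(t/t½) = 0.06265 = 6.27%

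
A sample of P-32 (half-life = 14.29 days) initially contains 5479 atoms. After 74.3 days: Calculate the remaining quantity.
N = N₀(1/2)^(t/t½) = 149.1 atoms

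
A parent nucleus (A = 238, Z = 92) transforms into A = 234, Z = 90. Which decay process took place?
ΔA = -4, ΔZ = -2 ⇒ alpha decay (α)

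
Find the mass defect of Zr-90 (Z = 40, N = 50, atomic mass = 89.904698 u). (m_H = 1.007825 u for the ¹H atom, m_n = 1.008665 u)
Δm = Z·m_H + N·m_n − M = 0.8416 u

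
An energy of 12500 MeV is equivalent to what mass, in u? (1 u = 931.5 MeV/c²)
m = E/c² = 13.42 u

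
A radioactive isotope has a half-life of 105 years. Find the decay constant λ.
λ = ln(2)/t½ = 0.006601 year⁻¹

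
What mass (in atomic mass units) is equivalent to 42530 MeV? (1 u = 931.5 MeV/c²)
m = E/c² = 45.66 u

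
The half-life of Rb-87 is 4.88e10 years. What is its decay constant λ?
λ = ln(2)/t½ = 1.42e-11 year⁻¹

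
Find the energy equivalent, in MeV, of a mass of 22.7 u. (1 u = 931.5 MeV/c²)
E = mc² = 21150 MeV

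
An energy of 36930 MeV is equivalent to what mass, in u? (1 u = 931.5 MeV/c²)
m = E/c² = 39.65 u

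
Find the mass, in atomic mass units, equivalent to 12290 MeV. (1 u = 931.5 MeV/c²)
m = E/c² = 13.19 u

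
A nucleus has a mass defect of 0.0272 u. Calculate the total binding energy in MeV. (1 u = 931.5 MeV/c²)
B.E. = Δm × 931.5 = 25.34 MeV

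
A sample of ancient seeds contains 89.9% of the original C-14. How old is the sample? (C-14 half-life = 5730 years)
Age = t½ × log₂(1/ratio) = 880.2 years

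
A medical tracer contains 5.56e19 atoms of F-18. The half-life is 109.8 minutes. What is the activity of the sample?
A = λN = 3.51e17 decays/minute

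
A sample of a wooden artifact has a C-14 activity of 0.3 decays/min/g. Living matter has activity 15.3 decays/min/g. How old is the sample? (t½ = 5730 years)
Age = t½ × log₂(A₀/A) = 32500 years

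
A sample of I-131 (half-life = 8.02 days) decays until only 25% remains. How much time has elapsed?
t = t½ × log₂(N₀/N) = 16.04 days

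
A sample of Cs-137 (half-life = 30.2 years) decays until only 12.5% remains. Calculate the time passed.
t = t½ × log₂(N₀/N) = 90.6 years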